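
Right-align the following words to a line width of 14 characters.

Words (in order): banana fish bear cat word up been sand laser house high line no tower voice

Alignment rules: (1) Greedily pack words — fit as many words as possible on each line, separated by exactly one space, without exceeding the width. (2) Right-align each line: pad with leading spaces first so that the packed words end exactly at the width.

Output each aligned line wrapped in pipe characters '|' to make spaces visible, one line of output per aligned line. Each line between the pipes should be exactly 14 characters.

Line 1: ['banana', 'fish'] (min_width=11, slack=3)
Line 2: ['bear', 'cat', 'word'] (min_width=13, slack=1)
Line 3: ['up', 'been', 'sand'] (min_width=12, slack=2)
Line 4: ['laser', 'house'] (min_width=11, slack=3)
Line 5: ['high', 'line', 'no'] (min_width=12, slack=2)
Line 6: ['tower', 'voice'] (min_width=11, slack=3)

Answer: |   banana fish|
| bear cat word|
|  up been sand|
|   laser house|
|  high line no|
|   tower voice|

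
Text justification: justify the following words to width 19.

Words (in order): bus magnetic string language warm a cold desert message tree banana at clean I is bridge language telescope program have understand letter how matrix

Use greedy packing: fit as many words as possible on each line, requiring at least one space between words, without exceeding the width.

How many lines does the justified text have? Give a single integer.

Answer: 9

Derivation:
Line 1: ['bus', 'magnetic', 'string'] (min_width=19, slack=0)
Line 2: ['language', 'warm', 'a'] (min_width=15, slack=4)
Line 3: ['cold', 'desert', 'message'] (min_width=19, slack=0)
Line 4: ['tree', 'banana', 'at'] (min_width=14, slack=5)
Line 5: ['clean', 'I', 'is', 'bridge'] (min_width=17, slack=2)
Line 6: ['language', 'telescope'] (min_width=18, slack=1)
Line 7: ['program', 'have'] (min_width=12, slack=7)
Line 8: ['understand', 'letter'] (min_width=17, slack=2)
Line 9: ['how', 'matrix'] (min_width=10, slack=9)
Total lines: 9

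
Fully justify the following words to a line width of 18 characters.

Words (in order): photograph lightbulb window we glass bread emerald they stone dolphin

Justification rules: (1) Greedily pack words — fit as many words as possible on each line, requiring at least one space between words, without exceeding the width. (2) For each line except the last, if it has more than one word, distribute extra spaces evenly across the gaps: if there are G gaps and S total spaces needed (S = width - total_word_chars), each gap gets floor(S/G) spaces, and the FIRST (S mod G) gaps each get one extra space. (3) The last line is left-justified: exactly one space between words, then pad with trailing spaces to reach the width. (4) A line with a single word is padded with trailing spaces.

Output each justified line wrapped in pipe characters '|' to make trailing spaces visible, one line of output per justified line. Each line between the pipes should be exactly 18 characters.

Line 1: ['photograph'] (min_width=10, slack=8)
Line 2: ['lightbulb', 'window'] (min_width=16, slack=2)
Line 3: ['we', 'glass', 'bread'] (min_width=14, slack=4)
Line 4: ['emerald', 'they', 'stone'] (min_width=18, slack=0)
Line 5: ['dolphin'] (min_width=7, slack=11)

Answer: |photograph        |
|lightbulb   window|
|we   glass   bread|
|emerald they stone|
|dolphin           |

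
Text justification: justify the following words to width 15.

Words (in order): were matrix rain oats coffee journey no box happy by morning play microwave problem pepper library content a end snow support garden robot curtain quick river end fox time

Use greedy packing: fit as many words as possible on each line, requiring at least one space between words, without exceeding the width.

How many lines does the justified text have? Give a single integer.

Answer: 13

Derivation:
Line 1: ['were', 'matrix'] (min_width=11, slack=4)
Line 2: ['rain', 'oats'] (min_width=9, slack=6)
Line 3: ['coffee', 'journey'] (min_width=14, slack=1)
Line 4: ['no', 'box', 'happy', 'by'] (min_width=15, slack=0)
Line 5: ['morning', 'play'] (min_width=12, slack=3)
Line 6: ['microwave'] (min_width=9, slack=6)
Line 7: ['problem', 'pepper'] (min_width=14, slack=1)
Line 8: ['library', 'content'] (min_width=15, slack=0)
Line 9: ['a', 'end', 'snow'] (min_width=10, slack=5)
Line 10: ['support', 'garden'] (min_width=14, slack=1)
Line 11: ['robot', 'curtain'] (min_width=13, slack=2)
Line 12: ['quick', 'river', 'end'] (min_width=15, slack=0)
Line 13: ['fox', 'time'] (min_width=8, slack=7)
Total lines: 13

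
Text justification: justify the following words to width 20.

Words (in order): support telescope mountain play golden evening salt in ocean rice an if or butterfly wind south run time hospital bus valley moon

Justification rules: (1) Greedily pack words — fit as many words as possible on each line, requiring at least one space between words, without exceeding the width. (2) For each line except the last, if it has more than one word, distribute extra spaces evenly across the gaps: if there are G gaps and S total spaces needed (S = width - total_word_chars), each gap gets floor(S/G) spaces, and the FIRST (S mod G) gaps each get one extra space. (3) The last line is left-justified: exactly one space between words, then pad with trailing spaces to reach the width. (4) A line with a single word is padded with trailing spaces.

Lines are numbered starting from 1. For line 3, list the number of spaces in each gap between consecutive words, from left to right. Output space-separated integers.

Answer: 4 3

Derivation:
Line 1: ['support', 'telescope'] (min_width=17, slack=3)
Line 2: ['mountain', 'play', 'golden'] (min_width=20, slack=0)
Line 3: ['evening', 'salt', 'in'] (min_width=15, slack=5)
Line 4: ['ocean', 'rice', 'an', 'if', 'or'] (min_width=19, slack=1)
Line 5: ['butterfly', 'wind', 'south'] (min_width=20, slack=0)
Line 6: ['run', 'time', 'hospital'] (min_width=17, slack=3)
Line 7: ['bus', 'valley', 'moon'] (min_width=15, slack=5)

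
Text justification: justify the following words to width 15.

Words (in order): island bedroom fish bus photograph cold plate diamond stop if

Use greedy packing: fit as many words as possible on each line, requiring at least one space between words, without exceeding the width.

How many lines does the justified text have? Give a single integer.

Line 1: ['island', 'bedroom'] (min_width=14, slack=1)
Line 2: ['fish', 'bus'] (min_width=8, slack=7)
Line 3: ['photograph', 'cold'] (min_width=15, slack=0)
Line 4: ['plate', 'diamond'] (min_width=13, slack=2)
Line 5: ['stop', 'if'] (min_width=7, slack=8)
Total lines: 5

Answer: 5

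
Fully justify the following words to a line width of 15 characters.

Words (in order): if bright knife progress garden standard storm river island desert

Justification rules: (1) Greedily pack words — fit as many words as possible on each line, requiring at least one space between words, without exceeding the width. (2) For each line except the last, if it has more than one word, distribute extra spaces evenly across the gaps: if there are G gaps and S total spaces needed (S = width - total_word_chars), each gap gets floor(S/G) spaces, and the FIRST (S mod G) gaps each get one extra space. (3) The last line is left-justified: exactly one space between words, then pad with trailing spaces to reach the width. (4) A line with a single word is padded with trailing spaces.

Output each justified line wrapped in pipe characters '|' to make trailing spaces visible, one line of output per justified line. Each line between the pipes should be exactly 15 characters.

Line 1: ['if', 'bright', 'knife'] (min_width=15, slack=0)
Line 2: ['progress', 'garden'] (min_width=15, slack=0)
Line 3: ['standard', 'storm'] (min_width=14, slack=1)
Line 4: ['river', 'island'] (min_width=12, slack=3)
Line 5: ['desert'] (min_width=6, slack=9)

Answer: |if bright knife|
|progress garden|
|standard  storm|
|river    island|
|desert         |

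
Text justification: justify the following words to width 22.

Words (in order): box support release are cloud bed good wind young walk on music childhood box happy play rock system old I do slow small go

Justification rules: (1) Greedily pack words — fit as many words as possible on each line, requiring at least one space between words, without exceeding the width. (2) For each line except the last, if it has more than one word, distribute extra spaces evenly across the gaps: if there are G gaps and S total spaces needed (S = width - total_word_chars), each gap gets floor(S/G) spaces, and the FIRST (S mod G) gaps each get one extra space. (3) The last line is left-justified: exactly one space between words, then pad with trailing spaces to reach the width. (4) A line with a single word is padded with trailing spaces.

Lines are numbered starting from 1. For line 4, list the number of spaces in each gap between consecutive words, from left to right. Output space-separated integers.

Answer: 3 2

Derivation:
Line 1: ['box', 'support', 'release'] (min_width=19, slack=3)
Line 2: ['are', 'cloud', 'bed', 'good'] (min_width=18, slack=4)
Line 3: ['wind', 'young', 'walk', 'on'] (min_width=18, slack=4)
Line 4: ['music', 'childhood', 'box'] (min_width=19, slack=3)
Line 5: ['happy', 'play', 'rock', 'system'] (min_width=22, slack=0)
Line 6: ['old', 'I', 'do', 'slow', 'small', 'go'] (min_width=22, slack=0)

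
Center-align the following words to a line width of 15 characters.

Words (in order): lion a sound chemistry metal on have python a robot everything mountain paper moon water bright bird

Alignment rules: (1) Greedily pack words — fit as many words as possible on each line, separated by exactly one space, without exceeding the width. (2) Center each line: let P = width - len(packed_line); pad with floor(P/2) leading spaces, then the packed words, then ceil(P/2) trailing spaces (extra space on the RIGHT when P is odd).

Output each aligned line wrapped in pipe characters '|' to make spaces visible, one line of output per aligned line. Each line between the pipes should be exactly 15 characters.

Line 1: ['lion', 'a', 'sound'] (min_width=12, slack=3)
Line 2: ['chemistry', 'metal'] (min_width=15, slack=0)
Line 3: ['on', 'have', 'python'] (min_width=14, slack=1)
Line 4: ['a', 'robot'] (min_width=7, slack=8)
Line 5: ['everything'] (min_width=10, slack=5)
Line 6: ['mountain', 'paper'] (min_width=14, slack=1)
Line 7: ['moon', 'water'] (min_width=10, slack=5)
Line 8: ['bright', 'bird'] (min_width=11, slack=4)

Answer: | lion a sound  |
|chemistry metal|
|on have python |
|    a robot    |
|  everything   |
|mountain paper |
|  moon water   |
|  bright bird  |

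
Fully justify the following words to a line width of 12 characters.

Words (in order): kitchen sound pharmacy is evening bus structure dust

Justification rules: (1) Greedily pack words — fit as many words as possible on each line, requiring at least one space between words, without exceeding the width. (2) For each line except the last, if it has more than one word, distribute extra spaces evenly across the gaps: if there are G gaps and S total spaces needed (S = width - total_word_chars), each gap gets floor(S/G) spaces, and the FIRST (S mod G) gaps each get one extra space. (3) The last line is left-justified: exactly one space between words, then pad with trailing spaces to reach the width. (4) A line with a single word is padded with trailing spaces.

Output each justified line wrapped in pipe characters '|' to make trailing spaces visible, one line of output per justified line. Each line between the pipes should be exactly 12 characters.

Answer: |kitchen     |
|sound       |
|pharmacy  is|
|evening  bus|
|structure   |
|dust        |

Derivation:
Line 1: ['kitchen'] (min_width=7, slack=5)
Line 2: ['sound'] (min_width=5, slack=7)
Line 3: ['pharmacy', 'is'] (min_width=11, slack=1)
Line 4: ['evening', 'bus'] (min_width=11, slack=1)
Line 5: ['structure'] (min_width=9, slack=3)
Line 6: ['dust'] (min_width=4, slack=8)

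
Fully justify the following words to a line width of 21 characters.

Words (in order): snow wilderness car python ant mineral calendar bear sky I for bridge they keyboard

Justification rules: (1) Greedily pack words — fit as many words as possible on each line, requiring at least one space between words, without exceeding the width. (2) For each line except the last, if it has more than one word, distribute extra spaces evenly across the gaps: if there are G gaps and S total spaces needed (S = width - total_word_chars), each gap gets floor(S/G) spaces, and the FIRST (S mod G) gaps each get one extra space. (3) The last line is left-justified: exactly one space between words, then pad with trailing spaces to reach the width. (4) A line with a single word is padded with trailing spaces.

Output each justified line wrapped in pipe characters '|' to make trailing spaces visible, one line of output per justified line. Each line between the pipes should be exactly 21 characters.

Answer: |snow  wilderness  car|
|python   ant  mineral|
|calendar  bear  sky I|
|for    bridge    they|
|keyboard             |

Derivation:
Line 1: ['snow', 'wilderness', 'car'] (min_width=19, slack=2)
Line 2: ['python', 'ant', 'mineral'] (min_width=18, slack=3)
Line 3: ['calendar', 'bear', 'sky', 'I'] (min_width=19, slack=2)
Line 4: ['for', 'bridge', 'they'] (min_width=15, slack=6)
Line 5: ['keyboard'] (min_width=8, slack=13)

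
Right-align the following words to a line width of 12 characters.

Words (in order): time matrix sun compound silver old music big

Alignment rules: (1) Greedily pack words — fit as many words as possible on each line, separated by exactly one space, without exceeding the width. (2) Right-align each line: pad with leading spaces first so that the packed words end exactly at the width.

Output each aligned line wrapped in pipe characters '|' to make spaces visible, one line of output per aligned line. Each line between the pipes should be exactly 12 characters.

Line 1: ['time', 'matrix'] (min_width=11, slack=1)
Line 2: ['sun', 'compound'] (min_width=12, slack=0)
Line 3: ['silver', 'old'] (min_width=10, slack=2)
Line 4: ['music', 'big'] (min_width=9, slack=3)

Answer: | time matrix|
|sun compound|
|  silver old|
|   music big|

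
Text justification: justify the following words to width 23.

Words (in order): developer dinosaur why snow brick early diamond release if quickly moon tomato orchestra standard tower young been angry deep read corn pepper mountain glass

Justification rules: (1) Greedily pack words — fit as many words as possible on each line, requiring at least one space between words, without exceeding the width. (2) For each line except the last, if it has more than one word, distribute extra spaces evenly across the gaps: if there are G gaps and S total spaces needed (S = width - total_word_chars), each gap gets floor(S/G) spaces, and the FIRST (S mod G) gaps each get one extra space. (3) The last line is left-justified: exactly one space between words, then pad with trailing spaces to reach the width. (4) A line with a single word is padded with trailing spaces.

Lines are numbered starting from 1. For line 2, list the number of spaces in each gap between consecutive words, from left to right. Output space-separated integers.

Answer: 5 4

Derivation:
Line 1: ['developer', 'dinosaur', 'why'] (min_width=22, slack=1)
Line 2: ['snow', 'brick', 'early'] (min_width=16, slack=7)
Line 3: ['diamond', 'release', 'if'] (min_width=18, slack=5)
Line 4: ['quickly', 'moon', 'tomato'] (min_width=19, slack=4)
Line 5: ['orchestra', 'standard'] (min_width=18, slack=5)
Line 6: ['tower', 'young', 'been', 'angry'] (min_width=22, slack=1)
Line 7: ['deep', 'read', 'corn', 'pepper'] (min_width=21, slack=2)
Line 8: ['mountain', 'glass'] (min_width=14, slack=9)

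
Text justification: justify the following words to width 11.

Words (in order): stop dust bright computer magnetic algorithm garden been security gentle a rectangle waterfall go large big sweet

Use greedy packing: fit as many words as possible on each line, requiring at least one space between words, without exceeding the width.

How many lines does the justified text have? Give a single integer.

Line 1: ['stop', 'dust'] (min_width=9, slack=2)
Line 2: ['bright'] (min_width=6, slack=5)
Line 3: ['computer'] (min_width=8, slack=3)
Line 4: ['magnetic'] (min_width=8, slack=3)
Line 5: ['algorithm'] (min_width=9, slack=2)
Line 6: ['garden', 'been'] (min_width=11, slack=0)
Line 7: ['security'] (min_width=8, slack=3)
Line 8: ['gentle', 'a'] (min_width=8, slack=3)
Line 9: ['rectangle'] (min_width=9, slack=2)
Line 10: ['waterfall'] (min_width=9, slack=2)
Line 11: ['go', 'large'] (min_width=8, slack=3)
Line 12: ['big', 'sweet'] (min_width=9, slack=2)
Total lines: 12

Answer: 12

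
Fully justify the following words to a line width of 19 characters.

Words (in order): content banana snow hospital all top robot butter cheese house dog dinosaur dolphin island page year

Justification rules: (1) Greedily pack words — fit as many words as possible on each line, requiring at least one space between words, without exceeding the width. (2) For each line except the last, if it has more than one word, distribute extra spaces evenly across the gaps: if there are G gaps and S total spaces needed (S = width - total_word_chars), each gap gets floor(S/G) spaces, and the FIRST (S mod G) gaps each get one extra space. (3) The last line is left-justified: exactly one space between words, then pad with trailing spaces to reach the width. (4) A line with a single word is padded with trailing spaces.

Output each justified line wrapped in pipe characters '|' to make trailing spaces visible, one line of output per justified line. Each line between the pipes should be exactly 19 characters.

Answer: |content banana snow|
|hospital   all  top|
|robot butter cheese|
|house  dog dinosaur|
|dolphin island page|
|year               |

Derivation:
Line 1: ['content', 'banana', 'snow'] (min_width=19, slack=0)
Line 2: ['hospital', 'all', 'top'] (min_width=16, slack=3)
Line 3: ['robot', 'butter', 'cheese'] (min_width=19, slack=0)
Line 4: ['house', 'dog', 'dinosaur'] (min_width=18, slack=1)
Line 5: ['dolphin', 'island', 'page'] (min_width=19, slack=0)
Line 6: ['year'] (min_width=4, slack=15)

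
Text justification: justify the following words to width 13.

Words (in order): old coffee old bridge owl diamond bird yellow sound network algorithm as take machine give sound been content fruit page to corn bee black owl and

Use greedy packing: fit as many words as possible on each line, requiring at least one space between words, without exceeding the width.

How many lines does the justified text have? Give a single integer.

Line 1: ['old', 'coffee'] (min_width=10, slack=3)
Line 2: ['old', 'bridge'] (min_width=10, slack=3)
Line 3: ['owl', 'diamond'] (min_width=11, slack=2)
Line 4: ['bird', 'yellow'] (min_width=11, slack=2)
Line 5: ['sound', 'network'] (min_width=13, slack=0)
Line 6: ['algorithm', 'as'] (min_width=12, slack=1)
Line 7: ['take', 'machine'] (min_width=12, slack=1)
Line 8: ['give', 'sound'] (min_width=10, slack=3)
Line 9: ['been', 'content'] (min_width=12, slack=1)
Line 10: ['fruit', 'page', 'to'] (min_width=13, slack=0)
Line 11: ['corn', 'bee'] (min_width=8, slack=5)
Line 12: ['black', 'owl', 'and'] (min_width=13, slack=0)
Total lines: 12

Answer: 12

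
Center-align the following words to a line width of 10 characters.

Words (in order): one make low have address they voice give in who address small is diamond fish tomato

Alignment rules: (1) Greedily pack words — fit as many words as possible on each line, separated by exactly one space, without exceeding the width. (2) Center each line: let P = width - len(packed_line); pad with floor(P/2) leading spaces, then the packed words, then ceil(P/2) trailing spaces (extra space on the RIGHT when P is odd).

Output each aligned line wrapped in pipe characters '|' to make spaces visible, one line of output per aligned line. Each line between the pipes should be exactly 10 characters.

Answer: | one make |
| low have |
| address  |
|they voice|
| give in  |
|   who    |
| address  |
| small is |
| diamond  |
|   fish   |
|  tomato  |

Derivation:
Line 1: ['one', 'make'] (min_width=8, slack=2)
Line 2: ['low', 'have'] (min_width=8, slack=2)
Line 3: ['address'] (min_width=7, slack=3)
Line 4: ['they', 'voice'] (min_width=10, slack=0)
Line 5: ['give', 'in'] (min_width=7, slack=3)
Line 6: ['who'] (min_width=3, slack=7)
Line 7: ['address'] (min_width=7, slack=3)
Line 8: ['small', 'is'] (min_width=8, slack=2)
Line 9: ['diamond'] (min_width=7, slack=3)
Line 10: ['fish'] (min_width=4, slack=6)
Line 11: ['tomato'] (min_width=6, slack=4)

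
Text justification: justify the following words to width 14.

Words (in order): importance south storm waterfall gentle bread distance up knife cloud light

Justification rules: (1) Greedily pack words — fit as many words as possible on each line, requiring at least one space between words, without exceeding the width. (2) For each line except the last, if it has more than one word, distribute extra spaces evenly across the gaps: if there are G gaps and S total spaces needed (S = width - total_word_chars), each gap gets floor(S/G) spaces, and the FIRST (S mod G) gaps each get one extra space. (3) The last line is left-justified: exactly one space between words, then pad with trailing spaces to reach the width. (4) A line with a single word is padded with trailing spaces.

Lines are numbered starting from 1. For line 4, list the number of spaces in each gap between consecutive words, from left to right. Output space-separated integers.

Answer: 3

Derivation:
Line 1: ['importance'] (min_width=10, slack=4)
Line 2: ['south', 'storm'] (min_width=11, slack=3)
Line 3: ['waterfall'] (min_width=9, slack=5)
Line 4: ['gentle', 'bread'] (min_width=12, slack=2)
Line 5: ['distance', 'up'] (min_width=11, slack=3)
Line 6: ['knife', 'cloud'] (min_width=11, slack=3)
Line 7: ['light'] (min_width=5, slack=9)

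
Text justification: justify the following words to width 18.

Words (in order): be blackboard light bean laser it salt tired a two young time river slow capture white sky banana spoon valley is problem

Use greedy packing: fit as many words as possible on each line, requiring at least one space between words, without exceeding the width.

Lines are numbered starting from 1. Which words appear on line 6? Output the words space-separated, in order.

Line 1: ['be', 'blackboard'] (min_width=13, slack=5)
Line 2: ['light', 'bean', 'laser'] (min_width=16, slack=2)
Line 3: ['it', 'salt', 'tired', 'a'] (min_width=15, slack=3)
Line 4: ['two', 'young', 'time'] (min_width=14, slack=4)
Line 5: ['river', 'slow', 'capture'] (min_width=18, slack=0)
Line 6: ['white', 'sky', 'banana'] (min_width=16, slack=2)
Line 7: ['spoon', 'valley', 'is'] (min_width=15, slack=3)
Line 8: ['problem'] (min_width=7, slack=11)

Answer: white sky banana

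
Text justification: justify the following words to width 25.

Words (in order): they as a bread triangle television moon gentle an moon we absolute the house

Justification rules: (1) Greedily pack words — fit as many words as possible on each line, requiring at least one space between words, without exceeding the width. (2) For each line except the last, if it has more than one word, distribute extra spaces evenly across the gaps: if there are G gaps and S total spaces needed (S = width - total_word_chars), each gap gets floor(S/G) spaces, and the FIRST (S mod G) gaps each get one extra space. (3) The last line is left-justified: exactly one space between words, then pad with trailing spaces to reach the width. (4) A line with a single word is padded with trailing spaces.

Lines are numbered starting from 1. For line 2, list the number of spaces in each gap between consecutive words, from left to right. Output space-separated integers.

Line 1: ['they', 'as', 'a', 'bread', 'triangle'] (min_width=24, slack=1)
Line 2: ['television', 'moon', 'gentle', 'an'] (min_width=25, slack=0)
Line 3: ['moon', 'we', 'absolute', 'the'] (min_width=20, slack=5)
Line 4: ['house'] (min_width=5, slack=20)

Answer: 1 1 1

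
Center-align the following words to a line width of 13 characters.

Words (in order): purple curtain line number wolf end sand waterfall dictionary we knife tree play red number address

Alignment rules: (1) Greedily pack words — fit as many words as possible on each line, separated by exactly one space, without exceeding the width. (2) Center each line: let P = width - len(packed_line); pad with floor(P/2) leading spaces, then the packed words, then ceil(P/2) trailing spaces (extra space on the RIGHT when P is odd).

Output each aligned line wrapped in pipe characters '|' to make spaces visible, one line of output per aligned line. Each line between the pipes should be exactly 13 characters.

Answer: |   purple    |
|curtain line |
| number wolf |
|  end sand   |
|  waterfall  |
|dictionary we|
| knife tree  |
|  play red   |
|   number    |
|   address   |

Derivation:
Line 1: ['purple'] (min_width=6, slack=7)
Line 2: ['curtain', 'line'] (min_width=12, slack=1)
Line 3: ['number', 'wolf'] (min_width=11, slack=2)
Line 4: ['end', 'sand'] (min_width=8, slack=5)
Line 5: ['waterfall'] (min_width=9, slack=4)
Line 6: ['dictionary', 'we'] (min_width=13, slack=0)
Line 7: ['knife', 'tree'] (min_width=10, slack=3)
Line 8: ['play', 'red'] (min_width=8, slack=5)
Line 9: ['number'] (min_width=6, slack=7)
Line 10: ['address'] (min_width=7, slack=6)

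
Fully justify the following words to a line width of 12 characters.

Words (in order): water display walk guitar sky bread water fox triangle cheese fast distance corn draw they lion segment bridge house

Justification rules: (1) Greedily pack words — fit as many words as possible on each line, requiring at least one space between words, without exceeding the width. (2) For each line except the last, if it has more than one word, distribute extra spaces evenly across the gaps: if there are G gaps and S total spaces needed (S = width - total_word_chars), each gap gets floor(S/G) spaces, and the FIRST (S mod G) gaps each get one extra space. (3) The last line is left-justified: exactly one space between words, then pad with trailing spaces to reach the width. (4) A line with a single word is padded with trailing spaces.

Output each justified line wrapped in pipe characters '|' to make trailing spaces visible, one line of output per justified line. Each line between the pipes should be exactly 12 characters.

Line 1: ['water'] (min_width=5, slack=7)
Line 2: ['display', 'walk'] (min_width=12, slack=0)
Line 3: ['guitar', 'sky'] (min_width=10, slack=2)
Line 4: ['bread', 'water'] (min_width=11, slack=1)
Line 5: ['fox', 'triangle'] (min_width=12, slack=0)
Line 6: ['cheese', 'fast'] (min_width=11, slack=1)
Line 7: ['distance'] (min_width=8, slack=4)
Line 8: ['corn', 'draw'] (min_width=9, slack=3)
Line 9: ['they', 'lion'] (min_width=9, slack=3)
Line 10: ['segment'] (min_width=7, slack=5)
Line 11: ['bridge', 'house'] (min_width=12, slack=0)

Answer: |water       |
|display walk|
|guitar   sky|
|bread  water|
|fox triangle|
|cheese  fast|
|distance    |
|corn    draw|
|they    lion|
|segment     |
|bridge house|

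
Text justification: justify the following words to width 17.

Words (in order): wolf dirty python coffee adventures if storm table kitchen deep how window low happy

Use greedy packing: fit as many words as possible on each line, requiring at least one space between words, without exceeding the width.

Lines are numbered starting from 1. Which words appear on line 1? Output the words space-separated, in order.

Line 1: ['wolf', 'dirty', 'python'] (min_width=17, slack=0)
Line 2: ['coffee', 'adventures'] (min_width=17, slack=0)
Line 3: ['if', 'storm', 'table'] (min_width=14, slack=3)
Line 4: ['kitchen', 'deep', 'how'] (min_width=16, slack=1)
Line 5: ['window', 'low', 'happy'] (min_width=16, slack=1)

Answer: wolf dirty python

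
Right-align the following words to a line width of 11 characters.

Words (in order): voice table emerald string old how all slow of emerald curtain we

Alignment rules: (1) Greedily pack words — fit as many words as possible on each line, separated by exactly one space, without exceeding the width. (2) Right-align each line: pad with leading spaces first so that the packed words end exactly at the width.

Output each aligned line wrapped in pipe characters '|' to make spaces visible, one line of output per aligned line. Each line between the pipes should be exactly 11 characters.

Line 1: ['voice', 'table'] (min_width=11, slack=0)
Line 2: ['emerald'] (min_width=7, slack=4)
Line 3: ['string', 'old'] (min_width=10, slack=1)
Line 4: ['how', 'all'] (min_width=7, slack=4)
Line 5: ['slow', 'of'] (min_width=7, slack=4)
Line 6: ['emerald'] (min_width=7, slack=4)
Line 7: ['curtain', 'we'] (min_width=10, slack=1)

Answer: |voice table|
|    emerald|
| string old|
|    how all|
|    slow of|
|    emerald|
| curtain we|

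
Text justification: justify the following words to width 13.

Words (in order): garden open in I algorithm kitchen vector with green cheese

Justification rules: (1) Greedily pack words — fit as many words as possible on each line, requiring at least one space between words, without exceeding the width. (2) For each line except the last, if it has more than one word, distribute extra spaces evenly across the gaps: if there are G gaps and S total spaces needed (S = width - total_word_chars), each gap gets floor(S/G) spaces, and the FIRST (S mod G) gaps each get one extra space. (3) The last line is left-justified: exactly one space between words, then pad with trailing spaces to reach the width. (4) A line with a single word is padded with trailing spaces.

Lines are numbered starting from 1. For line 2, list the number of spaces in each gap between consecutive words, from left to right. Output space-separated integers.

Answer: 10

Derivation:
Line 1: ['garden', 'open'] (min_width=11, slack=2)
Line 2: ['in', 'I'] (min_width=4, slack=9)
Line 3: ['algorithm'] (min_width=9, slack=4)
Line 4: ['kitchen'] (min_width=7, slack=6)
Line 5: ['vector', 'with'] (min_width=11, slack=2)
Line 6: ['green', 'cheese'] (min_width=12, slack=1)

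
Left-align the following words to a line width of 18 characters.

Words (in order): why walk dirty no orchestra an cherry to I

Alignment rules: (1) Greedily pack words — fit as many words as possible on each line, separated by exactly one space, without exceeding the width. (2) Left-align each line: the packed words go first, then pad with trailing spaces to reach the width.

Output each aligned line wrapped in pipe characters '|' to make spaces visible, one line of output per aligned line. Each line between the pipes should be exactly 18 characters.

Line 1: ['why', 'walk', 'dirty', 'no'] (min_width=17, slack=1)
Line 2: ['orchestra', 'an'] (min_width=12, slack=6)
Line 3: ['cherry', 'to', 'I'] (min_width=11, slack=7)

Answer: |why walk dirty no |
|orchestra an      |
|cherry to I       |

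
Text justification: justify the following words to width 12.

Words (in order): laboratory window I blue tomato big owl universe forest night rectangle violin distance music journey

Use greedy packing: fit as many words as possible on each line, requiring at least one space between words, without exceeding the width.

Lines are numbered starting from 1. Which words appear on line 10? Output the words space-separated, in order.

Line 1: ['laboratory'] (min_width=10, slack=2)
Line 2: ['window', 'I'] (min_width=8, slack=4)
Line 3: ['blue', 'tomato'] (min_width=11, slack=1)
Line 4: ['big', 'owl'] (min_width=7, slack=5)
Line 5: ['universe'] (min_width=8, slack=4)
Line 6: ['forest', 'night'] (min_width=12, slack=0)
Line 7: ['rectangle'] (min_width=9, slack=3)
Line 8: ['violin'] (min_width=6, slack=6)
Line 9: ['distance'] (min_width=8, slack=4)
Line 10: ['music'] (min_width=5, slack=7)
Line 11: ['journey'] (min_width=7, slack=5)

Answer: music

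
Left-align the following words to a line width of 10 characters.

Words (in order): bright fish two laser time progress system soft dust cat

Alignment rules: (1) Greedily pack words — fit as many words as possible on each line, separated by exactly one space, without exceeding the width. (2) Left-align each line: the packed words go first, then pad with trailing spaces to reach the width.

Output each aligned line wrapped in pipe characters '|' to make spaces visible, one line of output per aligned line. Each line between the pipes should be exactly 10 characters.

Line 1: ['bright'] (min_width=6, slack=4)
Line 2: ['fish', 'two'] (min_width=8, slack=2)
Line 3: ['laser', 'time'] (min_width=10, slack=0)
Line 4: ['progress'] (min_width=8, slack=2)
Line 5: ['system'] (min_width=6, slack=4)
Line 6: ['soft', 'dust'] (min_width=9, slack=1)
Line 7: ['cat'] (min_width=3, slack=7)

Answer: |bright    |
|fish two  |
|laser time|
|progress  |
|system    |
|soft dust |
|cat       |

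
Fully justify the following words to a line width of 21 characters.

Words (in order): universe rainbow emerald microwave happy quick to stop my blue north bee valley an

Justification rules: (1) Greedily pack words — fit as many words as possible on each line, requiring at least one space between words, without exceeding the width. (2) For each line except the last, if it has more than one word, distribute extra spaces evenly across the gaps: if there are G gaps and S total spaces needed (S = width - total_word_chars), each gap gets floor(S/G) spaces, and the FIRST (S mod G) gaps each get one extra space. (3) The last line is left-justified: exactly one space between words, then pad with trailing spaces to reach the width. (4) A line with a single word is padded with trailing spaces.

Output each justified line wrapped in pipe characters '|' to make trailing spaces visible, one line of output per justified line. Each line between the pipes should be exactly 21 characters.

Line 1: ['universe', 'rainbow'] (min_width=16, slack=5)
Line 2: ['emerald', 'microwave'] (min_width=17, slack=4)
Line 3: ['happy', 'quick', 'to', 'stop'] (min_width=19, slack=2)
Line 4: ['my', 'blue', 'north', 'bee'] (min_width=17, slack=4)
Line 5: ['valley', 'an'] (min_width=9, slack=12)

Answer: |universe      rainbow|
|emerald     microwave|
|happy  quick  to stop|
|my   blue  north  bee|
|valley an            |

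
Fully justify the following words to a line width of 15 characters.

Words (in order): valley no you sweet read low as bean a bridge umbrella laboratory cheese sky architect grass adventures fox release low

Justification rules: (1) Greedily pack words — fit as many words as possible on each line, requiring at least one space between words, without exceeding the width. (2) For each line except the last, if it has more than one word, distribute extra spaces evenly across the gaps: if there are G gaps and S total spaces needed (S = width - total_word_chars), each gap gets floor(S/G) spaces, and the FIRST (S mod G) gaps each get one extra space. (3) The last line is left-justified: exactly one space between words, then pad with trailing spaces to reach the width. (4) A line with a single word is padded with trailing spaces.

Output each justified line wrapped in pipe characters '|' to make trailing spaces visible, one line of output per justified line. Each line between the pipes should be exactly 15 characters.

Answer: |valley  no  you|
|sweet  read low|
|as    bean    a|
|bridge umbrella|
|laboratory     |
|cheese      sky|
|architect grass|
|adventures  fox|
|release low    |

Derivation:
Line 1: ['valley', 'no', 'you'] (min_width=13, slack=2)
Line 2: ['sweet', 'read', 'low'] (min_width=14, slack=1)
Line 3: ['as', 'bean', 'a'] (min_width=9, slack=6)
Line 4: ['bridge', 'umbrella'] (min_width=15, slack=0)
Line 5: ['laboratory'] (min_width=10, slack=5)
Line 6: ['cheese', 'sky'] (min_width=10, slack=5)
Line 7: ['architect', 'grass'] (min_width=15, slack=0)
Line 8: ['adventures', 'fox'] (min_width=14, slack=1)
Line 9: ['release', 'low'] (min_width=11, slack=4)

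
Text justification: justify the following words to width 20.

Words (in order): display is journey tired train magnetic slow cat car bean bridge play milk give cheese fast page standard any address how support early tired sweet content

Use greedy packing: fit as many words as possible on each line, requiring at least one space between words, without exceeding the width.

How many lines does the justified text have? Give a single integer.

Line 1: ['display', 'is', 'journey'] (min_width=18, slack=2)
Line 2: ['tired', 'train', 'magnetic'] (min_width=20, slack=0)
Line 3: ['slow', 'cat', 'car', 'bean'] (min_width=17, slack=3)
Line 4: ['bridge', 'play', 'milk'] (min_width=16, slack=4)
Line 5: ['give', 'cheese', 'fast'] (min_width=16, slack=4)
Line 6: ['page', 'standard', 'any'] (min_width=17, slack=3)
Line 7: ['address', 'how', 'support'] (min_width=19, slack=1)
Line 8: ['early', 'tired', 'sweet'] (min_width=17, slack=3)
Line 9: ['content'] (min_width=7, slack=13)
Total lines: 9

Answer: 9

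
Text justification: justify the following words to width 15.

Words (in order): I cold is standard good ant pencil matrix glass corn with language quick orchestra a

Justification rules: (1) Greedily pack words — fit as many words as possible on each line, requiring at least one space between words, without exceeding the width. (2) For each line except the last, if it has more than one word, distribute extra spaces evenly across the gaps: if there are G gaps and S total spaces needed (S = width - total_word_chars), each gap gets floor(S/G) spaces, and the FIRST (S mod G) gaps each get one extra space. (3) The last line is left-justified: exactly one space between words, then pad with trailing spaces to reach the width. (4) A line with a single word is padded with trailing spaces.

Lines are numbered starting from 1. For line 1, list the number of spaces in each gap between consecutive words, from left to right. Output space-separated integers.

Answer: 4 4

Derivation:
Line 1: ['I', 'cold', 'is'] (min_width=9, slack=6)
Line 2: ['standard', 'good'] (min_width=13, slack=2)
Line 3: ['ant', 'pencil'] (min_width=10, slack=5)
Line 4: ['matrix', 'glass'] (min_width=12, slack=3)
Line 5: ['corn', 'with'] (min_width=9, slack=6)
Line 6: ['language', 'quick'] (min_width=14, slack=1)
Line 7: ['orchestra', 'a'] (min_width=11, slack=4)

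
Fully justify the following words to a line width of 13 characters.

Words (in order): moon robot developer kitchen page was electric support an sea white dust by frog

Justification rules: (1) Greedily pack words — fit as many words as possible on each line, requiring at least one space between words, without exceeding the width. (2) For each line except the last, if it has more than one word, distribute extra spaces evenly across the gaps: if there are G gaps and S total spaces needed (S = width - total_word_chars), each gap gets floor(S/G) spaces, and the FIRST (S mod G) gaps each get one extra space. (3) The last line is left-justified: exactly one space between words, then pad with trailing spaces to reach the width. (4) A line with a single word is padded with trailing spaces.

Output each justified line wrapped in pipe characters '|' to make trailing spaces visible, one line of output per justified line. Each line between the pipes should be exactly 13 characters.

Line 1: ['moon', 'robot'] (min_width=10, slack=3)
Line 2: ['developer'] (min_width=9, slack=4)
Line 3: ['kitchen', 'page'] (min_width=12, slack=1)
Line 4: ['was', 'electric'] (min_width=12, slack=1)
Line 5: ['support', 'an'] (min_width=10, slack=3)
Line 6: ['sea', 'white'] (min_width=9, slack=4)
Line 7: ['dust', 'by', 'frog'] (min_width=12, slack=1)

Answer: |moon    robot|
|developer    |
|kitchen  page|
|was  electric|
|support    an|
|sea     white|
|dust by frog |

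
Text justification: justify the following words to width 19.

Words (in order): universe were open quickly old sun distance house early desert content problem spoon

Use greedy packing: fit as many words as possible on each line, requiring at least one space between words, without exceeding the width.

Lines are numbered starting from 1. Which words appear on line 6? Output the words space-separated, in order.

Answer: spoon

Derivation:
Line 1: ['universe', 'were', 'open'] (min_width=18, slack=1)
Line 2: ['quickly', 'old', 'sun'] (min_width=15, slack=4)
Line 3: ['distance', 'house'] (min_width=14, slack=5)
Line 4: ['early', 'desert'] (min_width=12, slack=7)
Line 5: ['content', 'problem'] (min_width=15, slack=4)
Line 6: ['spoon'] (min_width=5, slack=14)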